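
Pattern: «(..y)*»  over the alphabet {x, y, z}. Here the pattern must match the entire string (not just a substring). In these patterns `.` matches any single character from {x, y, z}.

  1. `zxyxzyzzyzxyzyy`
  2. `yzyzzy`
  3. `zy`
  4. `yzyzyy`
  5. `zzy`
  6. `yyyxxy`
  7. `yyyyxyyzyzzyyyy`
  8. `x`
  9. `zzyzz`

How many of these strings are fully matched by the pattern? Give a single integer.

1 → match
2. `yzyzzy` → match
3. `zy` → no match
4. `yzyzyy` → match
5. `zzy` → match
6. `yyyxxy` → match
7 → match
8. `x` → no match
9. `zzyzz` → no match
Total matched: 6

6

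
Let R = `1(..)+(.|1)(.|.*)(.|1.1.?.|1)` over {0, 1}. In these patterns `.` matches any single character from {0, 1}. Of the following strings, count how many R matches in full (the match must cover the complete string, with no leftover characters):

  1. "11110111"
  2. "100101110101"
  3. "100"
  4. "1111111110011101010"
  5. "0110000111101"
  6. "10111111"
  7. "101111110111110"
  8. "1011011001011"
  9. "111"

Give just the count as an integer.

1 → match
2 → match
3 → no match
4 → match
5 → no match — must start with "1"
6 → match
7 → match
8 → match
9 → no match
Total matched: 6

6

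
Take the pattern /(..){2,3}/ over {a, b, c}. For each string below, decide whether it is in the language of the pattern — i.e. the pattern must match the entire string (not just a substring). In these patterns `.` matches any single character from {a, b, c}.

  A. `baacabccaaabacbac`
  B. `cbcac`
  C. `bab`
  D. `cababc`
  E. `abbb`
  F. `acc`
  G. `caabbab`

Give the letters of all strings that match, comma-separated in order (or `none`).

A → no match
B → no match
C → no match
D → match
E → match
F → no match
G → no match

D, E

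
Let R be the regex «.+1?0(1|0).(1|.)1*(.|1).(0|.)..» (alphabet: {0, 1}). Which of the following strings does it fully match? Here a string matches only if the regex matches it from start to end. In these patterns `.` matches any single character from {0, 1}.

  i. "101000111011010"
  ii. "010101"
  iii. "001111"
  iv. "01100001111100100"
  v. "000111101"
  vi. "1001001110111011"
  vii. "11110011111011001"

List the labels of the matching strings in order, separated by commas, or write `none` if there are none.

iv

i → no match
ii → no match
iii → no match
iv → match
v → no match
vi → no match
vii → no match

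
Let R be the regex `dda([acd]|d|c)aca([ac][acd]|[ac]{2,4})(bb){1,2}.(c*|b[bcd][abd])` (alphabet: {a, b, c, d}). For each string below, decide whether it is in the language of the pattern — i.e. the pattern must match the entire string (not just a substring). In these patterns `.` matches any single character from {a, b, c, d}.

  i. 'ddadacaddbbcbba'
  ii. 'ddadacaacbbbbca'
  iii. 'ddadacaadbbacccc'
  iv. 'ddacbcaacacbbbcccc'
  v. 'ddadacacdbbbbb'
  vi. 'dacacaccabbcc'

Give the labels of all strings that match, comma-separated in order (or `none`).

i → no match
ii → match
iii → match
iv → no match
v → match
vi → no match — must start with 'dda'

ii, iii, v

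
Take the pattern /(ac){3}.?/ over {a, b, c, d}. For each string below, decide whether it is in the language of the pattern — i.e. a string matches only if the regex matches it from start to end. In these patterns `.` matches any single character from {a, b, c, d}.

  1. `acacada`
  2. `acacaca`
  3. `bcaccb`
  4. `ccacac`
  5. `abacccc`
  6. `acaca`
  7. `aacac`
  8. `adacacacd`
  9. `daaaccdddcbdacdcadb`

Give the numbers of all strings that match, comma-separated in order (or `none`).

2

1 → no match
2 → match
3 → no match — must start with `ac`
4 → no match — must start with `ac`
5 → no match — must start with `ac`
6 → no match
7 → no match — must start with `ac`
8 → no match — must start with `ac`
9 → no match — must start with `ac`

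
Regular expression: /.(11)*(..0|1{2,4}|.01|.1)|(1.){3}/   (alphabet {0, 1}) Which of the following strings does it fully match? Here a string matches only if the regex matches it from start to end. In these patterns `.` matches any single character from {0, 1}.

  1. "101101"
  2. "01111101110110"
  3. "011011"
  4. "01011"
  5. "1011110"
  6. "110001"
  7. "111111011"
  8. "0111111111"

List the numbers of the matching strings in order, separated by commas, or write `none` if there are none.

8

1 → no match
2 → no match
3 → no match
4 → no match
5 → no match
6 → no match
7 → no match
8 → match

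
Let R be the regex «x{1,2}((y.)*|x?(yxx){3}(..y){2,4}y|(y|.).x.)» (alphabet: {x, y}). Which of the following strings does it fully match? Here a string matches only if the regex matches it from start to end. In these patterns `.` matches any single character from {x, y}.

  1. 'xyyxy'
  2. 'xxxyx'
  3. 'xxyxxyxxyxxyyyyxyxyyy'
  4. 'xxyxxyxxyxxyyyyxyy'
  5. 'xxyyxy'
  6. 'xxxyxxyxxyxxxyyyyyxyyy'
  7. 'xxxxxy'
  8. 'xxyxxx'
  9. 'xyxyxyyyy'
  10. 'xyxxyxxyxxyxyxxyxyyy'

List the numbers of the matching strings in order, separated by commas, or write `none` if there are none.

1 → match
2 → no match
3 → match
4 → match
5 → match
6 → match
7 → match
8 → match
9 → match
10 → match

1, 3, 4, 5, 6, 7, 8, 9, 10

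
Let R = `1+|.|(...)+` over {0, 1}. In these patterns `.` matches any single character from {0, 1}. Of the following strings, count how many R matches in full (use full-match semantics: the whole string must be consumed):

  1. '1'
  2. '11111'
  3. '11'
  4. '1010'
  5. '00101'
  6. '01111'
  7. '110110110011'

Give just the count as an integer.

1 → match
2 → match
3 → match
4 → no match
5 → no match
6 → no match
7 → match
Total matched: 4

4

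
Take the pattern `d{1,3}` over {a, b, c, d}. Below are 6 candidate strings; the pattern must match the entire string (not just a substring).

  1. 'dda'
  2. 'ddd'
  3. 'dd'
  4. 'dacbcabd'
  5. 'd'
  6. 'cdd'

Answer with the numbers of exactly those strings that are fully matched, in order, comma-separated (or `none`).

2, 3, 5

1 → no match — must end with 'd'
2 → match
3 → match
4 → no match
5 → match
6 → no match — must start with 'd'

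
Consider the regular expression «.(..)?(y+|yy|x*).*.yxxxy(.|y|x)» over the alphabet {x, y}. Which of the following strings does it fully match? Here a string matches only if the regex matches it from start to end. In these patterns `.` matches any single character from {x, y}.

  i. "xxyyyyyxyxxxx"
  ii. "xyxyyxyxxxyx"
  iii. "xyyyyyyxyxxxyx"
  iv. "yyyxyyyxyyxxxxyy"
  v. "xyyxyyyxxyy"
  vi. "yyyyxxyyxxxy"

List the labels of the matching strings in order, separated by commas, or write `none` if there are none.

ii, iii

i → no match
ii → match
iii → match
iv → no match
v → no match
vi → no match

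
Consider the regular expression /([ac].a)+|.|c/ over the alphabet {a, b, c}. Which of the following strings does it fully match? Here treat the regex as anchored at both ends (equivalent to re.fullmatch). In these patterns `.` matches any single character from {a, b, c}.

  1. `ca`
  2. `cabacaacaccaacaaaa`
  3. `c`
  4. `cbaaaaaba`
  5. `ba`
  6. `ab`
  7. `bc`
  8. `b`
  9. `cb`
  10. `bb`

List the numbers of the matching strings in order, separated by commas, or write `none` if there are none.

3, 4, 8

1 → no match
2 → no match
3 → match
4 → match
5 → no match
6 → no match
7 → no match
8 → match
9 → no match
10 → no match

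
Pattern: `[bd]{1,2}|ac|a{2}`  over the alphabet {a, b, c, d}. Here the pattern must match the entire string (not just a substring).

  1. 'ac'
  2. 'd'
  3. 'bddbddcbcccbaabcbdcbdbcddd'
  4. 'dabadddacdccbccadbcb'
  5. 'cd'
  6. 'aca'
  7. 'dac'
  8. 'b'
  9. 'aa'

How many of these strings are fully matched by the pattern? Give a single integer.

4

1 → match
2 → match
3 → no match
4 → no match
5 → no match
6 → no match
7 → no match
8 → match
9 → match
Total matched: 4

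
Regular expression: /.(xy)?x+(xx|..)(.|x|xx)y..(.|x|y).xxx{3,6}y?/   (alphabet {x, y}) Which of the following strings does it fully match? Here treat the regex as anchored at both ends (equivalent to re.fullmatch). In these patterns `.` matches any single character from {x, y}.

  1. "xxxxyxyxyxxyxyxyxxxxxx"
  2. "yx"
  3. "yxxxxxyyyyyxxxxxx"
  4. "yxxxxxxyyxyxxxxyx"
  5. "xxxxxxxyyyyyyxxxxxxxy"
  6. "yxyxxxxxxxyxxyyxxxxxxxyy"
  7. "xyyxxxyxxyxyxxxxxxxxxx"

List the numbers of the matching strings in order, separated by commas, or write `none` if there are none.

3, 5

1 → no match
2 → no match
3 → match
4 → no match
5 → match
6 → no match
7 → no match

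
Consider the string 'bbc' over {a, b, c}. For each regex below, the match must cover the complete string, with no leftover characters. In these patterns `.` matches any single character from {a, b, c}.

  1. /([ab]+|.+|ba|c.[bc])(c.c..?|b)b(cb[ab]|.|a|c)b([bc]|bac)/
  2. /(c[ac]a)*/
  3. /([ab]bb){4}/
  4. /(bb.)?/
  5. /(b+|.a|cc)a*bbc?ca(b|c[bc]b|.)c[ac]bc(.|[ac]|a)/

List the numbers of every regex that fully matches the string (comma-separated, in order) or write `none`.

4

1 → no match
2 → no match
3 → no match — must end with 'bb'
4 → match
5 → no match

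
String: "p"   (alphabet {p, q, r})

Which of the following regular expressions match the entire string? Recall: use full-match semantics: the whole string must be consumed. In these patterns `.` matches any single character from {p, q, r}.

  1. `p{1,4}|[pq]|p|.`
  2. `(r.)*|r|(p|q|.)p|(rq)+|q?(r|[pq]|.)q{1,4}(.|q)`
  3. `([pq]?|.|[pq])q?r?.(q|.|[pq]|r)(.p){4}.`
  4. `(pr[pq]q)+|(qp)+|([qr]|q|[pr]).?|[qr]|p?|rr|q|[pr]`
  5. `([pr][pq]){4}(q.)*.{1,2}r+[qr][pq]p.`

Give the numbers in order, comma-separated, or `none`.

1, 4

1 → match
2 → no match
3 → no match
4 → match
5 → no match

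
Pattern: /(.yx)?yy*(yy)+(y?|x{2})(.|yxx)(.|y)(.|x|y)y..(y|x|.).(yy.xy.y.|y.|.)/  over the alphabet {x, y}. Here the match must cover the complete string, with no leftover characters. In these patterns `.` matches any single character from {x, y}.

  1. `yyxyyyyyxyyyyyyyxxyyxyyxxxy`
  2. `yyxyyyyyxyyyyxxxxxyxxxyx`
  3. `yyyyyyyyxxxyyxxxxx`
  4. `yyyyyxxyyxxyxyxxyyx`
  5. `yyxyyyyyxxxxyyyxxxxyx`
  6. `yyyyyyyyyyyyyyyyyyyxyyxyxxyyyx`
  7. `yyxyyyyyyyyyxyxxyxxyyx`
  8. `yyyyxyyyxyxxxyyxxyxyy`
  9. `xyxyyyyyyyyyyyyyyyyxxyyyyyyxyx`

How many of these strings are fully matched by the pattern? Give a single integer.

1 → no match
2 → no match
3 → match
4 → no match
5 → no match
6 → no match
7 → no match
8 → no match
9 → match
Total matched: 2

2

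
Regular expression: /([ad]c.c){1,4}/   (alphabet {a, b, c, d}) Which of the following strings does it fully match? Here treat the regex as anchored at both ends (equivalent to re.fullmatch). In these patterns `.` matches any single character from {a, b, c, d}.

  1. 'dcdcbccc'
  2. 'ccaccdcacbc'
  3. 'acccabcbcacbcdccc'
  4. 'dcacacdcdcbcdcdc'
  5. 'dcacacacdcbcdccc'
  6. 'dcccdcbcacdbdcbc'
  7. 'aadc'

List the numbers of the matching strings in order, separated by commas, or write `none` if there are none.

4, 5

1 → no match
2 → no match
3 → no match
4 → match
5 → match
6 → no match
7 → no match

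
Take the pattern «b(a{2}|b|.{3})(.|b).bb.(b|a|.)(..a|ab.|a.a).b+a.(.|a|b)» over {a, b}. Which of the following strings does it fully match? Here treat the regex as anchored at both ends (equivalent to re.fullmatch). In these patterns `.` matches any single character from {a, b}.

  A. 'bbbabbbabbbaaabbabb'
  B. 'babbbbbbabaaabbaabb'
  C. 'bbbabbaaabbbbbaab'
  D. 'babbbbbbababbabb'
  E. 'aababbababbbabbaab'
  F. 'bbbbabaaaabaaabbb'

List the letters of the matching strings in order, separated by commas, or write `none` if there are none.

C

A → no match
B → no match
C → match
D → no match
E → no match — must start with 'b'
F → no match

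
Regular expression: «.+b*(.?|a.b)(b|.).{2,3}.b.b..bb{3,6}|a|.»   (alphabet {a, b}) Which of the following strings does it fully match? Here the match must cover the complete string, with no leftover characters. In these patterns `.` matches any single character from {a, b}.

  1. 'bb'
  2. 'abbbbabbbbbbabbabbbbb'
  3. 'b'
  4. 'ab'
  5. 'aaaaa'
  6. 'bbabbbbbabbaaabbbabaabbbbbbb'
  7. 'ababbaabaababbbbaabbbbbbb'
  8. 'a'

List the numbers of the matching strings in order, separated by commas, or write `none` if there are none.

1 → no match
2 → match
3 → match
4 → no match
5 → no match
6 → match
7 → match
8 → match

2, 3, 6, 7, 8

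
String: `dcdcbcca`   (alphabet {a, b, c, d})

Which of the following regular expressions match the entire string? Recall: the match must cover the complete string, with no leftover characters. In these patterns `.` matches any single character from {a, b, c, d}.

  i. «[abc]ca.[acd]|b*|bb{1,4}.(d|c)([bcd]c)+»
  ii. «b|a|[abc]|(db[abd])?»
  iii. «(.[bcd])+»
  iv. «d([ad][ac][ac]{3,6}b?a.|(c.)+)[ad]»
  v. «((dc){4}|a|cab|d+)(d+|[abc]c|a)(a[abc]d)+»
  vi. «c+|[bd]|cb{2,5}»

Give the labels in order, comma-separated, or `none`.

iv

i → no match
ii → no match
iii → no match
iv → match
v → no match — must end with `d`
vi → no match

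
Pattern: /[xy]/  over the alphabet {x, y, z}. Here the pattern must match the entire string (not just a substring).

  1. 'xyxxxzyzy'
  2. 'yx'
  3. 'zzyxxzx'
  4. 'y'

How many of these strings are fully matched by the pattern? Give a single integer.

1

1 → no match
2 → no match
3 → no match
4 → match
Total matched: 1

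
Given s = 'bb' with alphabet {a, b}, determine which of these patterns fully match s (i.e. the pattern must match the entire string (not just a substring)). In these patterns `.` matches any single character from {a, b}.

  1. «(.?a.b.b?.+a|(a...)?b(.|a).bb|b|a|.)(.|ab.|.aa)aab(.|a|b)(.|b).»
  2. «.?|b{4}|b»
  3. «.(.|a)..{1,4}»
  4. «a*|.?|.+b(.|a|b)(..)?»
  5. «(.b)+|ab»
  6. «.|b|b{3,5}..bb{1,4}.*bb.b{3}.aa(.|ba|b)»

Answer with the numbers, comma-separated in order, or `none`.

1 → no match
2 → no match
3 → no match
4 → no match
5 → match
6 → no match

5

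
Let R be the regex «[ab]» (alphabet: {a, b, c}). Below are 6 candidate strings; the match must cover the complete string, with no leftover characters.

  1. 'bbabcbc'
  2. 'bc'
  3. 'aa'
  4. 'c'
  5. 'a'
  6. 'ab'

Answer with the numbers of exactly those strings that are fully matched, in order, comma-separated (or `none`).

5

1 → no match
2 → no match
3 → no match
4 → no match
5 → match
6 → no match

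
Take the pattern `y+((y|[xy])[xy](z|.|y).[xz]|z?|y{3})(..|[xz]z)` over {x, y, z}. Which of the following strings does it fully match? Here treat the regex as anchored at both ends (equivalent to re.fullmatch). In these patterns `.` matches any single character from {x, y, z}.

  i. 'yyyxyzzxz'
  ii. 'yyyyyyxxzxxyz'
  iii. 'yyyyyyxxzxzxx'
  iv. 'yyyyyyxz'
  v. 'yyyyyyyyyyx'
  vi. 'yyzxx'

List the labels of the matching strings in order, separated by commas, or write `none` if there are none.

i, ii, iii, iv, v, vi

i → match
ii → match
iii → match
iv → match
v → match
vi → match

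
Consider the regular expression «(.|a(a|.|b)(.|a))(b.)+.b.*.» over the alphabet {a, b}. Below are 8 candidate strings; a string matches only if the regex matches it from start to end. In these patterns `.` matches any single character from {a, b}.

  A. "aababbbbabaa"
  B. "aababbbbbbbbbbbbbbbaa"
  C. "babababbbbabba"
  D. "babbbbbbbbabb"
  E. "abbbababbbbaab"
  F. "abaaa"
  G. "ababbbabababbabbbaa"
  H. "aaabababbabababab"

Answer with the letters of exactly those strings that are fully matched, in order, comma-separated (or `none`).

E, G, H

A → no match
B → no match
C → no match
D → no match
E → match
F → no match
G → match
H → match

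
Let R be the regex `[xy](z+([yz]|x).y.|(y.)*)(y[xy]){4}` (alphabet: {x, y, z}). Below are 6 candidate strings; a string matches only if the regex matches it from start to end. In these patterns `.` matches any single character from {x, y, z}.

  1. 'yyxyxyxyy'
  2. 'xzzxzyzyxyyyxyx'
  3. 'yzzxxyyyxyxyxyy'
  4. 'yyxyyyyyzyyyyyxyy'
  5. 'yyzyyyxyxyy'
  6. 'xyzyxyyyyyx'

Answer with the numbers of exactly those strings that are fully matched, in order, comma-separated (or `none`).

1, 2, 3, 4, 5, 6

1 → match
2 → match
3 → match
4 → match
5 → match
6 → match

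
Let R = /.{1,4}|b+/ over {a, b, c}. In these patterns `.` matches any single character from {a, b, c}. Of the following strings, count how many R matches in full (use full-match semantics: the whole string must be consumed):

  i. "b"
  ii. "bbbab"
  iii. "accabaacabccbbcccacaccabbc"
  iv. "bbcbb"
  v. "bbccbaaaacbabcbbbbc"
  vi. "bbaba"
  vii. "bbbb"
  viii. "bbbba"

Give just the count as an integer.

i → match
ii → no match
iii → no match
iv → no match
v → no match
vi → no match
vii → match
viii → no match
Total matched: 2

2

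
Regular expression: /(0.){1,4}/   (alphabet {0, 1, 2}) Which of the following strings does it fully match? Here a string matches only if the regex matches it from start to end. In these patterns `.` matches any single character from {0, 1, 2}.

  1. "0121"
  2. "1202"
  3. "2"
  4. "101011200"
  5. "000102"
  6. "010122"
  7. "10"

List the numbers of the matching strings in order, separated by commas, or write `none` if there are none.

5

1 → no match
2 → no match — must start with "0"
3 → no match — must start with "0"
4 → no match — must start with "0"
5 → match
6 → no match
7 → no match — must start with "0"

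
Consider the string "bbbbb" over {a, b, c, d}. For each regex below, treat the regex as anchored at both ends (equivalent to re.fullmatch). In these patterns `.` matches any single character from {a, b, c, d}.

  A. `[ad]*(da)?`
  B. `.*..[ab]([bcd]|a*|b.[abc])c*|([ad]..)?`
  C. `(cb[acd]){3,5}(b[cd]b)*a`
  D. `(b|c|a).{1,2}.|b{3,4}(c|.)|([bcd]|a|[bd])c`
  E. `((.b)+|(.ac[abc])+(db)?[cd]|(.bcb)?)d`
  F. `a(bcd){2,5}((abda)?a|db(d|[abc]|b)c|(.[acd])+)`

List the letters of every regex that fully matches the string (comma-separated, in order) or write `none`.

B, D

A → no match
B → match
C → no match — must start with "cb"
D → match
E → no match — must end with "d"
F → no match — must start with "abcd"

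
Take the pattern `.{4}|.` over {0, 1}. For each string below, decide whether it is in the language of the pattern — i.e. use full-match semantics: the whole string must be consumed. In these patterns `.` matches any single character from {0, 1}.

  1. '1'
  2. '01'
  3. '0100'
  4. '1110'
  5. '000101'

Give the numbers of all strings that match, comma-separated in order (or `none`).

1, 3, 4

1. '1' → match
2. '01' → no match
3. '0100' → match
4. '1110' → match
5. '000101' → no match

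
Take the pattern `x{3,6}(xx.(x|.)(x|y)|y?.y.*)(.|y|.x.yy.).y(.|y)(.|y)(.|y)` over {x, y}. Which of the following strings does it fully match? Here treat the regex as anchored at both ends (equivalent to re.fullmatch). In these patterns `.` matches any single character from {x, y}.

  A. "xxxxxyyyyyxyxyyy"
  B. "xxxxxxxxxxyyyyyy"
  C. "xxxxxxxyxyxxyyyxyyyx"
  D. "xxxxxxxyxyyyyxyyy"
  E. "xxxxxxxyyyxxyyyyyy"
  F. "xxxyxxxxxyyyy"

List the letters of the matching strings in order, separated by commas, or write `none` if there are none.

A → no match
B → match
C → match
D → no match
E → match
F → no match

B, C, E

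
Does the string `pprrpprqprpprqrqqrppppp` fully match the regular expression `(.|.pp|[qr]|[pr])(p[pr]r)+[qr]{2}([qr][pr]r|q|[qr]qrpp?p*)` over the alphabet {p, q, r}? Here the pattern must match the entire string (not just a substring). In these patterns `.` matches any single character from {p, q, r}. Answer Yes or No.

No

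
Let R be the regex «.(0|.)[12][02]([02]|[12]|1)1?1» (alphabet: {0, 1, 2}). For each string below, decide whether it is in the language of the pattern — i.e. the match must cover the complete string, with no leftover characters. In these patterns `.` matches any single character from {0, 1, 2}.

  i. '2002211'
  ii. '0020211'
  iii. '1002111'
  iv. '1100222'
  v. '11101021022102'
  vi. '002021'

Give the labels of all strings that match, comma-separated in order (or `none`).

ii, vi

i → no match
ii → match
iii → no match
iv → no match — must end with '1'
v → no match — must end with '1'
vi → match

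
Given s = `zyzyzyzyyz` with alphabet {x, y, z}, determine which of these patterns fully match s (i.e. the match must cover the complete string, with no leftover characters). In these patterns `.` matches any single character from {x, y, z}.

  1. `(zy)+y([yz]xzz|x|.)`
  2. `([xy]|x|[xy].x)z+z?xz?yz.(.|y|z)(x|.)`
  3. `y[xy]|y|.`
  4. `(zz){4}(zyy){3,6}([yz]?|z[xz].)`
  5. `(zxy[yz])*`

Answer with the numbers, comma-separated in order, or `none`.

1 → match
2 → no match
3 → no match
4 → no match — must start with `zz`
5 → no match

1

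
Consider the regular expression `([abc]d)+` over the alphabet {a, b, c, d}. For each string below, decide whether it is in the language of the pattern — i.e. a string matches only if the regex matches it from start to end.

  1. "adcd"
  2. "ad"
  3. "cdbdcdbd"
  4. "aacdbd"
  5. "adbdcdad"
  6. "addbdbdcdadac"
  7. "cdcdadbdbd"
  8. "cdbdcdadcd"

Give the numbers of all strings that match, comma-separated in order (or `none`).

1, 2, 3, 5, 7, 8

1. "adcd" → match
2. "ad" → match
3. "cdbdcdbd" → match
4. "aacdbd" → no match
5. "adbdcdad" → match
6 → no match — must end with "d"
7. "cdcdadbdbd" → match
8. "cdbdcdadcd" → match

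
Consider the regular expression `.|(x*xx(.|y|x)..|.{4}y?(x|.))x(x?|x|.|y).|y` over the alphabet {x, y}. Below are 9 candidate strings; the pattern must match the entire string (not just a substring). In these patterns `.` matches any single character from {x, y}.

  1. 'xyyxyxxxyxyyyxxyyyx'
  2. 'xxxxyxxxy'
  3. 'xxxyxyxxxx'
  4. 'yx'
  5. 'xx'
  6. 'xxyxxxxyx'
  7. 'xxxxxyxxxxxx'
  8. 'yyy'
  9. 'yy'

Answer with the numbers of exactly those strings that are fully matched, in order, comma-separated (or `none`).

2

1 → no match
2. 'xxxxyxxxy' → match
3. 'xxxyxyxxxx' → no match
4. 'yx' → no match
5. 'xx' → no match
6. 'xxyxxxxyx' → no match
7. 'xxxxxyxxxxxx' → no match
8. 'yyy' → no match
9. 'yy' → no match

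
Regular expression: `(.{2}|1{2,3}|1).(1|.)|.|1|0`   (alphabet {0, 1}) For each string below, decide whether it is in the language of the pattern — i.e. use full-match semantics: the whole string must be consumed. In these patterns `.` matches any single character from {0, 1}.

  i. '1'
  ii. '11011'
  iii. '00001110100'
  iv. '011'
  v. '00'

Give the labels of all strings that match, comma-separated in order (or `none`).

i → match
ii → no match
iii → no match
iv → no match
v → no match

i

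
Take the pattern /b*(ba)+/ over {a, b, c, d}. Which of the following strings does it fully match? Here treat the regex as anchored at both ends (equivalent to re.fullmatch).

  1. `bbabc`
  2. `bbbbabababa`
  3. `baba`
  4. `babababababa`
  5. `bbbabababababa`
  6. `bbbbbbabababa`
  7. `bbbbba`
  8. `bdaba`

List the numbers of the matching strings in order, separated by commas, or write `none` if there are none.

1 → no match — must end with `ba`
2 → match
3 → match
4 → match
5 → match
6 → match
7 → match
8 → no match

2, 3, 4, 5, 6, 7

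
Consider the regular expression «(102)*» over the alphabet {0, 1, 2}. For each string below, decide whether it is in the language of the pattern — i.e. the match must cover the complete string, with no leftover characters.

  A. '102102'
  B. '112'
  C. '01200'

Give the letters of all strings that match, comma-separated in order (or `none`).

A → match
B → no match
C → no match

A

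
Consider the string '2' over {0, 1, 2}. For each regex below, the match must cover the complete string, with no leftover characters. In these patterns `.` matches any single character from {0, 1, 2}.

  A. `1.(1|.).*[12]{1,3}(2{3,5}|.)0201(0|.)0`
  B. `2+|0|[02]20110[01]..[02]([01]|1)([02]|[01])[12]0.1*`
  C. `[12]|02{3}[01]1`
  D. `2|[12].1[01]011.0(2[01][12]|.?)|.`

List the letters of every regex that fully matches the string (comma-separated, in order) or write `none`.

A → no match — must start with '1'
B → match
C → match
D → match

B, C, D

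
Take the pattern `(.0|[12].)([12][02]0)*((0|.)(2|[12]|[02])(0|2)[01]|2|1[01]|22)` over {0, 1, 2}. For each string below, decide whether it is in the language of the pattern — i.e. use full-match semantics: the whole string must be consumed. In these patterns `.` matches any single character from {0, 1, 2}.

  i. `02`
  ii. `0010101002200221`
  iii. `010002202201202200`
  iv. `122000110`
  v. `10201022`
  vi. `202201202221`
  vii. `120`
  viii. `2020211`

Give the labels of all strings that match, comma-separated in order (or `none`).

vi

i → no match
ii → no match
iii → no match
iv → no match
v → no match
vi → match
vii → no match
viii → no match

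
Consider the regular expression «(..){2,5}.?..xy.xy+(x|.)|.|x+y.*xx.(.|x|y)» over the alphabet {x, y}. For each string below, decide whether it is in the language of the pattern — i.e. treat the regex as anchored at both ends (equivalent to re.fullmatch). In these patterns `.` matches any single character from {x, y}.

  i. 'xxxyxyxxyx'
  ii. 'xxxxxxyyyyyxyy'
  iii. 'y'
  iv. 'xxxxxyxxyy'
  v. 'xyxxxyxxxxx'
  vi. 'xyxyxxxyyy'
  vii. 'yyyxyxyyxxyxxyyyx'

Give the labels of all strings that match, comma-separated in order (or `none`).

i → match
ii → no match
iii → match
iv → match
v → match
vi → no match
vii → match

i, iii, iv, v, vii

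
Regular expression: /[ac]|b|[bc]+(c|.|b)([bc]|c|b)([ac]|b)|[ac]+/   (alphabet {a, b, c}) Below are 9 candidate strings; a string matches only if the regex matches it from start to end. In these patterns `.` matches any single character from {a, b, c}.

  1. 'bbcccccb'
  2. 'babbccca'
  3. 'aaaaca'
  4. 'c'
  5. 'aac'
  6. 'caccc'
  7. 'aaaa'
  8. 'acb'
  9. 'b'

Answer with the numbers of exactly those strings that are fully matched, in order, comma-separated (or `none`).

1 → match
2 → no match
3 → match
4 → match
5 → match
6 → match
7 → match
8 → no match
9 → match

1, 3, 4, 5, 6, 7, 9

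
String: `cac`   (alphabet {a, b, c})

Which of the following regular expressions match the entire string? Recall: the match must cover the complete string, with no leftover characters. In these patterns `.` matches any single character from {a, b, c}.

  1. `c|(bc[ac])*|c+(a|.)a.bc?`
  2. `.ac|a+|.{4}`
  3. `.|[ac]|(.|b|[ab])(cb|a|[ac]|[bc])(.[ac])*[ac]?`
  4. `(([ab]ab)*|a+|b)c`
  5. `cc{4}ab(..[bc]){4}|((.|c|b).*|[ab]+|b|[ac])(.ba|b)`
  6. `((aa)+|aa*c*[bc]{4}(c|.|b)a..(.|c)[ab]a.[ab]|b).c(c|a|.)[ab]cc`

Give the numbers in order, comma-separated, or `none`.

1 → no match
2 → match
3 → match
4 → no match
5 → no match
6 → no match — must end with `cc`

2, 3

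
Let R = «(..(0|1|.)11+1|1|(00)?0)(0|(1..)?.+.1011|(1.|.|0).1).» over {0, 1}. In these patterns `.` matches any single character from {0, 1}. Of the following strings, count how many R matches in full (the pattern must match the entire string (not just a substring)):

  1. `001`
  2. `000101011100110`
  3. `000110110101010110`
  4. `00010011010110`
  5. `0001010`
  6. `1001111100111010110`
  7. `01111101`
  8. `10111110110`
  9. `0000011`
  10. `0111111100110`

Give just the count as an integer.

1 → match
2 → no match
3 → match
4 → match
5 → match
6 → match
7 → match
8 → match
9 → match
10 → no match
Total matched: 8

8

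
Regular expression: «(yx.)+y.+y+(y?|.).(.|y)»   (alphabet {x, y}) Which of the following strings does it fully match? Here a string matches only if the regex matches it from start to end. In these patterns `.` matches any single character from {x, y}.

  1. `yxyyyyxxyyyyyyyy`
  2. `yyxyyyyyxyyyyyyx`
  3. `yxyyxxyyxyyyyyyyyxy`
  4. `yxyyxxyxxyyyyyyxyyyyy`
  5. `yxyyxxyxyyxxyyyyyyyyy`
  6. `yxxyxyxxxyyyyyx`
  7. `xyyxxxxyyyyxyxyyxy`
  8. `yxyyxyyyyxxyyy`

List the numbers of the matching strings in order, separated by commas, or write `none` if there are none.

1 → match
2 → no match — must start with `yx`
3 → match
4 → match
5 → match
6 → match
7 → no match — must start with `yx`
8 → match

1, 3, 4, 5, 6, 8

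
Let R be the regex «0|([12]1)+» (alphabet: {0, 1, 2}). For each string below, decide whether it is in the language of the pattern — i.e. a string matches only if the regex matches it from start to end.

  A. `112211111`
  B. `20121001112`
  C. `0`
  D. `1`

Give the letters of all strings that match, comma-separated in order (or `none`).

C

A → no match
B → no match
C → match
D → no match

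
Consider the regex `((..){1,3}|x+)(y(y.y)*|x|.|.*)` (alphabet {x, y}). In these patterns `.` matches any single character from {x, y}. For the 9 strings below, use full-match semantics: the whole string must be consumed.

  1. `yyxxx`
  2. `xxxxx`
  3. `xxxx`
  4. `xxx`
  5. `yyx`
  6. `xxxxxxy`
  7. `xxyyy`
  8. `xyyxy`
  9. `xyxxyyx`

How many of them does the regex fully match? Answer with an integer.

9

1 → match
2 → match
3 → match
4 → match
5 → match
6 → match
7 → match
8 → match
9 → match
Total matched: 9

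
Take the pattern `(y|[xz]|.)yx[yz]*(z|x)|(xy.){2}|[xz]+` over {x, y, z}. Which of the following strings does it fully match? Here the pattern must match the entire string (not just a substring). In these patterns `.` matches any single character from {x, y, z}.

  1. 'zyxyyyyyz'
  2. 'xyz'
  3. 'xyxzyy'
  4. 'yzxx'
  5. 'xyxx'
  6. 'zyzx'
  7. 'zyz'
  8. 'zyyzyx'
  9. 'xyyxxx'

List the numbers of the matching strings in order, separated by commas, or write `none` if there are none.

1. 'zyxyyyyyz' → match
2. 'xyz' → no match
3. 'xyxzyy' → no match
4. 'yzxx' → no match
5. 'xyxx' → match
6. 'zyzx' → no match
7. 'zyz' → no match
8. 'zyyzyx' → no match
9. 'xyyxxx' → no match

1, 5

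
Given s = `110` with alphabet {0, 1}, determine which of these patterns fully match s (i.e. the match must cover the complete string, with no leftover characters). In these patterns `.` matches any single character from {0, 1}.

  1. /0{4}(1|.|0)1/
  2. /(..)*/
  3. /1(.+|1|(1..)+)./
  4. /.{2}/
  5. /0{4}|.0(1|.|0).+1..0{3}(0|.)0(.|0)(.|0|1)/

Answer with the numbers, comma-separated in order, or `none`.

1 → no match — must start with `0`
2 → no match
3 → match
4 → no match
5 → no match

3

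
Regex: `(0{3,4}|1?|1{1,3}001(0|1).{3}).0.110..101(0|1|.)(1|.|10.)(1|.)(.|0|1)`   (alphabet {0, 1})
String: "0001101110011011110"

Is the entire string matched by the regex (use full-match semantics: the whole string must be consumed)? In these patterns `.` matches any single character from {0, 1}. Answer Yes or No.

No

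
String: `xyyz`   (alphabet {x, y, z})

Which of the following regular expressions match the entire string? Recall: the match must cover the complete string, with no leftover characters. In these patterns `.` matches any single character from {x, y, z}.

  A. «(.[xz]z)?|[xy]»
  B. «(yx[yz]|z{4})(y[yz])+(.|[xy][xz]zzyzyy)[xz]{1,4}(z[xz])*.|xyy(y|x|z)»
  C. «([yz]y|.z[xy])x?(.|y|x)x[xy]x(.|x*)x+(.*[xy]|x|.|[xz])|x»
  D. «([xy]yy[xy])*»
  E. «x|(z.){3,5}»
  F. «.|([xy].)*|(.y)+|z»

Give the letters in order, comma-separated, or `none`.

B, F

A → no match
B → match
C → no match
D → no match
E → no match
F → match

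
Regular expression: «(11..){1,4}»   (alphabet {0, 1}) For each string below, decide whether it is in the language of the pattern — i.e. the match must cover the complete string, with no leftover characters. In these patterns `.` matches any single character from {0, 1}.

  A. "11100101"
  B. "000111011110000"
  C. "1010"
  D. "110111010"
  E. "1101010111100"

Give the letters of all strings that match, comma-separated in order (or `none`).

none

A → no match
B → no match — must start with "11"
C → no match — must start with "11"
D → no match
E → no match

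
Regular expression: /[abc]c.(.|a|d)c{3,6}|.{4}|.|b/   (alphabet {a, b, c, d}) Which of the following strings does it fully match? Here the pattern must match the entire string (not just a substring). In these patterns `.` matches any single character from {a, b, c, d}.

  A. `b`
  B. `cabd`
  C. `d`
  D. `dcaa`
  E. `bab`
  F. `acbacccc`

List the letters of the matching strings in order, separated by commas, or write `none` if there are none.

A → match
B → match
C → match
D → match
E → no match
F → match

A, B, C, D, F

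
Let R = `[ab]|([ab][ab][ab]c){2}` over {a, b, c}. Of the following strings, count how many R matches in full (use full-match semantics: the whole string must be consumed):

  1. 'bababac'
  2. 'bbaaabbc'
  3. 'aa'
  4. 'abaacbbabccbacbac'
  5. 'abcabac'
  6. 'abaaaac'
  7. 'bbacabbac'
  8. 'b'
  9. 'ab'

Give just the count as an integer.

1 → no match
2 → no match
3 → no match
4 → no match
5 → no match
6 → no match
7 → no match
8 → match
9 → no match
Total matched: 1

1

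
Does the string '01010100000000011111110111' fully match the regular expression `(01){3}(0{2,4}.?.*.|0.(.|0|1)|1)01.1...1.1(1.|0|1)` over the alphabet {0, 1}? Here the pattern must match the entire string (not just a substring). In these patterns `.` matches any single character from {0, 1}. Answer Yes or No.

Yes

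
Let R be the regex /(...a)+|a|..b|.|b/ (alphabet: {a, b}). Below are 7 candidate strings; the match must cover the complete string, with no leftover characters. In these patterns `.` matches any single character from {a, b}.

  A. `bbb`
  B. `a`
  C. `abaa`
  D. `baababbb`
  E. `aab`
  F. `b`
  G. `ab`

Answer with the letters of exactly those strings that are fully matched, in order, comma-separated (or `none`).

A. `bbb` → match
B. `a` → match
C. `abaa` → match
D. `baababbb` → no match
E. `aab` → match
F. `b` → match
G. `ab` → no match

A, B, C, E, F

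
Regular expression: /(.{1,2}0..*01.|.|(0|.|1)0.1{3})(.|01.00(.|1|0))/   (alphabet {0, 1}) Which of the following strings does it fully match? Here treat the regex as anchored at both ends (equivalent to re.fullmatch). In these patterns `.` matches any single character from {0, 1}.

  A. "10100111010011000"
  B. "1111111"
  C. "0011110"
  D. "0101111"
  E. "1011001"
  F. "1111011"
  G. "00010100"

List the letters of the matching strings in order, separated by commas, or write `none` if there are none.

A → match
B → no match
C → match
D → no match
E → match
F → no match
G → match

A, C, E, G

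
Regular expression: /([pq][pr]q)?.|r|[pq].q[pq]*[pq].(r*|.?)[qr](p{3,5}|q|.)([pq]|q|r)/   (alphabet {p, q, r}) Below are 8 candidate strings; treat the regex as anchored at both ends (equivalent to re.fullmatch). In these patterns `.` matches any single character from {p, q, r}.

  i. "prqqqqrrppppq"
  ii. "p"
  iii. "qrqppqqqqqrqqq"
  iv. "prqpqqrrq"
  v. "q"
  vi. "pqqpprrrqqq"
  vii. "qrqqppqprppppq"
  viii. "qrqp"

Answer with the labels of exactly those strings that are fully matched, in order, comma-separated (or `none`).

i → match
ii. "p" → match
iii → match
iv. "prqpqqrrq" → match
v. "q" → match
vi. "pqqpprrrqqq" → match
vii → match
viii. "qrqp" → match

i, ii, iii, iv, v, vi, vii, viii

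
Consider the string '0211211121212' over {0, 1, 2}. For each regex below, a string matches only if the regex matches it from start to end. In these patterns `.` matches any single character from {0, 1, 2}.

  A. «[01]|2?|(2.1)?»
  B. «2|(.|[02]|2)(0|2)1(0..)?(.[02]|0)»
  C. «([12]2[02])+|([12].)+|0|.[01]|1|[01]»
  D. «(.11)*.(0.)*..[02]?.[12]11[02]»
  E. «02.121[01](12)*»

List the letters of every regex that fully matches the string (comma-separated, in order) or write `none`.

E

A → no match
B → no match
C → no match
D → no match
E → match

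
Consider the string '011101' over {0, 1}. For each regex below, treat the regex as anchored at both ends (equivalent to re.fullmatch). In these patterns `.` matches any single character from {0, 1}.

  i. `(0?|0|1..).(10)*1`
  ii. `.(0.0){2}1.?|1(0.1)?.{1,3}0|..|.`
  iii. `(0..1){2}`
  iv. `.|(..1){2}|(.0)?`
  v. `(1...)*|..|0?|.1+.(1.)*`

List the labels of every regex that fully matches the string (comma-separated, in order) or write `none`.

iv

i → no match
ii → no match
iii → no match
iv → match
v → no match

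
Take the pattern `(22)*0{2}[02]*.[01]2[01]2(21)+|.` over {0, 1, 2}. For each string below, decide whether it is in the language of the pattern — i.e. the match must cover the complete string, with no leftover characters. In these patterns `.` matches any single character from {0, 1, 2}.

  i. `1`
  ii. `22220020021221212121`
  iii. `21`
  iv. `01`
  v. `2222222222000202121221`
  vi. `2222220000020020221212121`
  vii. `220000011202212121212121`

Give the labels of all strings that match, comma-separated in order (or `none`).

i → match
ii → match
iii → no match
iv → no match
v → match
vi → match
vii → match

i, ii, v, vi, vii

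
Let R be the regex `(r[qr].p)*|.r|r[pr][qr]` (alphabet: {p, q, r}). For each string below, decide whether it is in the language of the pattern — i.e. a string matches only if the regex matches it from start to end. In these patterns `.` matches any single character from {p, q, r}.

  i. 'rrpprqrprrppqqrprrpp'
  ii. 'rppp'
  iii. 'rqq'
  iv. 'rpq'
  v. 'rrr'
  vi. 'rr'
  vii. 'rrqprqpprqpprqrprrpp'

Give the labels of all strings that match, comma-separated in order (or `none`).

iv, v, vi, vii

i → no match
ii → no match
iii → no match
iv → match
v → match
vi → match
vii → match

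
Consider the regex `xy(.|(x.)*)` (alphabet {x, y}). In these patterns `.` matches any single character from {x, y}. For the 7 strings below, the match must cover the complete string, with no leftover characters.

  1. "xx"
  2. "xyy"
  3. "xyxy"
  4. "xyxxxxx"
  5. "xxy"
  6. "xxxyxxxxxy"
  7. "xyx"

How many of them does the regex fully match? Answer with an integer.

1. "xx" → no match — must start with "xy"
2. "xyy" → match
3. "xyxy" → match
4. "xyxxxxx" → no match
5. "xxy" → no match — must start with "xy"
6. "xxxyxxxxxy" → no match — must start with "xy"
7. "xyx" → match
Total matched: 3

3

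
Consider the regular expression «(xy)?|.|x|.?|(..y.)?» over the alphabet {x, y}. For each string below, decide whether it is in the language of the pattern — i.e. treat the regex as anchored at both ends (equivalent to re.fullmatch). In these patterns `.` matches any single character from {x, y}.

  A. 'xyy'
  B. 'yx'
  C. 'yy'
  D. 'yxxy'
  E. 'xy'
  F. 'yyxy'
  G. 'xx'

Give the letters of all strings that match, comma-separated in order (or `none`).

A → no match
B → no match
C → no match
D → no match
E → match
F → no match
G → no match

E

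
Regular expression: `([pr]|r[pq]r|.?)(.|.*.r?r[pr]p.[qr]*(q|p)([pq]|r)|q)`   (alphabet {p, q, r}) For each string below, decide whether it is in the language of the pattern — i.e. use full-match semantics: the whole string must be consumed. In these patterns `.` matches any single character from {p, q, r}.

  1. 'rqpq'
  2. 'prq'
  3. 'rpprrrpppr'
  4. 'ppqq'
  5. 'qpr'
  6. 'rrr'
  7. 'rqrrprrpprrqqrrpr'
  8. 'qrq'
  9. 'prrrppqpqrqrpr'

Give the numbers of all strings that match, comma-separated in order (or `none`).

1 → no match
2 → no match
3 → match
4 → no match
5 → no match
6 → no match
7 → match
8 → no match
9 → no match

3, 7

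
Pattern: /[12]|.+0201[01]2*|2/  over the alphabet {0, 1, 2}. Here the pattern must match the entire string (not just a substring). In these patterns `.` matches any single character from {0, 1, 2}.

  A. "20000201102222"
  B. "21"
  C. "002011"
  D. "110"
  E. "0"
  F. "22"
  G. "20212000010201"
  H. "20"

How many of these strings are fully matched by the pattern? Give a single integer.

1

A → no match
B → no match
C → match
D → no match
E → no match
F → no match
G → no match
H → no match
Total matched: 1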